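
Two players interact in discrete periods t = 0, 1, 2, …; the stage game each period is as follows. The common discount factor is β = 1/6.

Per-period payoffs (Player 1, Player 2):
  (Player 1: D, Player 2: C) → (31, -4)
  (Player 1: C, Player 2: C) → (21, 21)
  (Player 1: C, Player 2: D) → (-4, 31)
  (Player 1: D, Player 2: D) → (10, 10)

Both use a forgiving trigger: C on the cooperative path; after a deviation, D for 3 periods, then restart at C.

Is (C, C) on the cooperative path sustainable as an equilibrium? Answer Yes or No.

No

IC: β+…+β^3 ≥ (31−21)/(21−10) = 10/11.
At β = 1/6: partial sum = 0.1991 < 0.9091. Cooperation not sustainable.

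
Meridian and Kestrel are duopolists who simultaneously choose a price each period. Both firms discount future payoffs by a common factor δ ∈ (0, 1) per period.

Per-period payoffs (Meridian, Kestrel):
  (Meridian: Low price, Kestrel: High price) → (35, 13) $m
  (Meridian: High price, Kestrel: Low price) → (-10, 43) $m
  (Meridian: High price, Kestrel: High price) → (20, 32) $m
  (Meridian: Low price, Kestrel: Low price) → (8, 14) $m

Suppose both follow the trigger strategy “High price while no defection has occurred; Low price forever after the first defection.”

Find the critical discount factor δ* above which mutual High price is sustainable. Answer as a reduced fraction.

Meridian's threshold: (35−20)/(35−8) = 5/9.
Kestrel's threshold: (43−32)/(43−14) = 11/29.
5/9 > 11/29, so Meridian binds and δ* = 5/9.

5/9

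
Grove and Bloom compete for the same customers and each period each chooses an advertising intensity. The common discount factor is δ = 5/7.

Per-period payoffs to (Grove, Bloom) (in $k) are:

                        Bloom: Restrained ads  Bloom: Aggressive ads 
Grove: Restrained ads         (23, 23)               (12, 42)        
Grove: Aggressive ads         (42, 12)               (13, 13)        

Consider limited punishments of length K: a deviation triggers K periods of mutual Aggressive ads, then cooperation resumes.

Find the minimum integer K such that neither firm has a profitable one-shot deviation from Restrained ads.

5

IC: δ(1−δ^K)/(1−δ) ≥ (42−23)/(23−13) = 19/10.
With δ = 5/7: need 1 − δ^K ≥ 19/10·(1−5/7)/(5/7), i.e. δ^K ≤ 0.2400.
Since (5/7)^4 = 0.2603 and (5/7)^5 = 0.1859, the smallest such K is 5.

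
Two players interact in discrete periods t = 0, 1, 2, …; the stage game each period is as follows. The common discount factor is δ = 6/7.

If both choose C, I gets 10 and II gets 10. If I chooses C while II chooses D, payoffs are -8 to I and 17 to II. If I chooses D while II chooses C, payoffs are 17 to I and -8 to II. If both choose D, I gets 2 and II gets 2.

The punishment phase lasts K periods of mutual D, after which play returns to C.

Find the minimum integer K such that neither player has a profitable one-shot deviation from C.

2

IC: δ(1−δ^K)/(1−δ) ≥ (17−10)/(10−2) = 7/8.
With δ = 6/7: need 1 − δ^K ≥ 7/8·(1−6/7)/(6/7), i.e. δ^K ≤ 0.8542.
Since (6/7)^1 = 0.8571 and (6/7)^2 = 0.7347, the smallest such K is 2.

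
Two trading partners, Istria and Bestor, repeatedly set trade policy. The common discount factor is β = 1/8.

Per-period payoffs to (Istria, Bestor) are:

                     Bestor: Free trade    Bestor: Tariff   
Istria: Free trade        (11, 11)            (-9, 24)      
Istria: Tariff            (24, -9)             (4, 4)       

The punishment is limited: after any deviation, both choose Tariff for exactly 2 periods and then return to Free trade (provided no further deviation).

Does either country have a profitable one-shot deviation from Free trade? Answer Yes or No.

A one-shot deviation gives 24 now, then 4 for 2 periods, then back to 11.
Gain from deviating: (24−11) today; loss: (11−4) in each of the next 2 periods.
No-deviation condition: (11−4)(β+…+β^2) ≥ 24−11, i.e. β+…+β^2 ≥ 13/7.
At β = 1/8: β+…+β^2 = 0.1406 < 1.8571.
So cooperation is not sustainable.

Yes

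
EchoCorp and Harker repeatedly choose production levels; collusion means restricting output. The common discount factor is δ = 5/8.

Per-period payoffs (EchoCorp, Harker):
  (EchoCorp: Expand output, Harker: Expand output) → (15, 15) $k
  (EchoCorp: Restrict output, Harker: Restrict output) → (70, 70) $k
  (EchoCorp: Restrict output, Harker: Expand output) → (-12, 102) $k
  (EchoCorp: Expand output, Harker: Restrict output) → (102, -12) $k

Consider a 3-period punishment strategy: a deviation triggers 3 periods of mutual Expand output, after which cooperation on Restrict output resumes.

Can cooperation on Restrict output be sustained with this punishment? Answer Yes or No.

Yes

IC: δ+…+δ^3 ≥ (102−70)/(70−15) = 32/55.
At δ = 5/8: partial sum = 1.2598 ≥ 0.5818. Cooperation sustainable.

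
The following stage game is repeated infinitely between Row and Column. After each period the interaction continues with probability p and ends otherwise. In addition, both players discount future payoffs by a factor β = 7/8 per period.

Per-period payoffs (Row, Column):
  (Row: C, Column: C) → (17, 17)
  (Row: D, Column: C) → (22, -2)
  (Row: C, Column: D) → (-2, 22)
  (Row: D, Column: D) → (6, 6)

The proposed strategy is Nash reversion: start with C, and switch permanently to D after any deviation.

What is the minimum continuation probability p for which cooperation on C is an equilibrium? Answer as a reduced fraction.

5/14

With continuation probability p and discount β, the effective per-period discount factor is βp.
Grim-trigger IC: βp ≥ (22−17)/(22−6) = 5/16.
So p ≥ (5/16)/(7/8) = 5/14.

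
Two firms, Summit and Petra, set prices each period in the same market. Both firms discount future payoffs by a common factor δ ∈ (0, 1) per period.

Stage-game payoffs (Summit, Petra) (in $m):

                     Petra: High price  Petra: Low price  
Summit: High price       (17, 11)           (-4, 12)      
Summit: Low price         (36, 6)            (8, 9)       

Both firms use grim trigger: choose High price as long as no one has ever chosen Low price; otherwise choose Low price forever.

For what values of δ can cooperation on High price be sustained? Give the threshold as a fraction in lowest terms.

19/28

Summit: cooperation gives 17 each period; deviation gives 36 once then 8 forever.
  17/(1−δ) ≥ 36 + 8δ/(1−δ) ⇒ δ ≥ 19/28.
Petra: cooperation gives 11 each period; deviation gives 12 once then 9 forever.
  δ ≥ 1/3.
Both must hold, so the binding constraint is Summit's: δ ≥ 19/28.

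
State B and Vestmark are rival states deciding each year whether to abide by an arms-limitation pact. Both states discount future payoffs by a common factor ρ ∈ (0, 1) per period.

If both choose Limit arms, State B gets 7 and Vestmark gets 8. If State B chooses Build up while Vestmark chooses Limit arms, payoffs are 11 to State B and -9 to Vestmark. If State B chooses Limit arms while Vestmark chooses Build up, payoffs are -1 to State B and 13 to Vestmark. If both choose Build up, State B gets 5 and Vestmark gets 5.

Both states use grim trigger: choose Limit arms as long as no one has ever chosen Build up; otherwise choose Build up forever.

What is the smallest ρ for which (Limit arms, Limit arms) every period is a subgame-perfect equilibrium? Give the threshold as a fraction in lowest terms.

State B's threshold: (11−7)/(11−5) = 2/3.
Vestmark's threshold: (13−8)/(13−5) = 5/8.
2/3 > 5/8, so State B binds and ρ* = 2/3.

2/3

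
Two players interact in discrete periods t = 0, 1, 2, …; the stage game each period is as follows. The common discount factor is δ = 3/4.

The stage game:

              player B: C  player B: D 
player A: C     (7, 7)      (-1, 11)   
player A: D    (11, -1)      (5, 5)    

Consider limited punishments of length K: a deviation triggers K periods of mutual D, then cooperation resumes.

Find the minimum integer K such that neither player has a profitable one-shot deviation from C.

4

IC: δ(1−δ^K)/(1−δ) ≥ (11−7)/(7−5) = 2.
With δ = 3/4: need 1 − δ^K ≥ 2·(1−3/4)/(3/4), i.e. δ^K ≤ 0.3333.
Since (3/4)^3 = 0.4219 and (3/4)^4 = 0.3164, the smallest such K is 4.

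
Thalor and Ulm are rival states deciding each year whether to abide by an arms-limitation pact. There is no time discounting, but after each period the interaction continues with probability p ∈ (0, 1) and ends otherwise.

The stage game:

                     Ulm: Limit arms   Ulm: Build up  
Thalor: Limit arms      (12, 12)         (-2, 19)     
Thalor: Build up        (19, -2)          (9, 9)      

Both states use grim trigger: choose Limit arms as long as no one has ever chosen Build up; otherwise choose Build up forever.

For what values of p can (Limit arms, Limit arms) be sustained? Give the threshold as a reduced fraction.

7/10

Expected cooperation value is 12 + p·12 + p²·12 + … = 12/(1−p); deviation gives 19 + p·9/(1−p).
12 ≥ 19(1−p) + 9p ⇒ 10p ≥ 7 ⇒ p ≥ 7/10.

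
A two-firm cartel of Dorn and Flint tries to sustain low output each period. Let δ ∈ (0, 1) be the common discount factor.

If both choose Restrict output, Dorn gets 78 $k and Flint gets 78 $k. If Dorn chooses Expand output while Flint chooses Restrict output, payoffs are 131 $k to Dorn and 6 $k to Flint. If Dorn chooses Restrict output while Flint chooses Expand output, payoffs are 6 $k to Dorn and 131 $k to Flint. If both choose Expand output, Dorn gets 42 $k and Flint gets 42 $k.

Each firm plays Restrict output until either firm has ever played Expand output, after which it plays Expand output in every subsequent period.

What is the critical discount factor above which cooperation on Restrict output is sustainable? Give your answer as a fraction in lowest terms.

Cooperation forever yields 78 each period: 78/(1−δ).
Deviating yields 131 once, then 42 forever: 131 + 42δ/(1−δ).
No profitable deviation requires 78/(1−δ) ≥ 131 + 42δ/(1−δ).
Multiplying by (1−δ): 78 ≥ 131(1−δ) + 42δ = 131 − 89δ.
So 89δ ≥ 53, i.e. δ ≥ 53/89.

53/89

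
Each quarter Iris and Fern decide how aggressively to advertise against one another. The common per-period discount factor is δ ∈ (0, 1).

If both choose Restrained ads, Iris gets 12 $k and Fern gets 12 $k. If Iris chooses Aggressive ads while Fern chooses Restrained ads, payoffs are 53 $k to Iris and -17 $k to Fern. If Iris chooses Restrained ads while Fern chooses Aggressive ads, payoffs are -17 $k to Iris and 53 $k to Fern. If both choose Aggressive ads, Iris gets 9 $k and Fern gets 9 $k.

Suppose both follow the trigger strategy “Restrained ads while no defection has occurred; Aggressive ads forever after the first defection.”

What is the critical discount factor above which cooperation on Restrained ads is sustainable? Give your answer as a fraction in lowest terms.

41/44

12/(1−δ) ≥ 53 + 9δ/(1−δ)
12 ≥ 53 − 44δ
δ ≥ 41/44.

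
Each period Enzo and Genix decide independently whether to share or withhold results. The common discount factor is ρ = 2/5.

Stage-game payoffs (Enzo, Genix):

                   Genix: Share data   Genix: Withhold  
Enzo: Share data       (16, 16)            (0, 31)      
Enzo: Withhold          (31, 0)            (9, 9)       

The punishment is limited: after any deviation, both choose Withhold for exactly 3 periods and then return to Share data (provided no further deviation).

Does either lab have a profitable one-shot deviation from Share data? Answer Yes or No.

Comparing payoff streams over the 4 periods until play realigns: cooperate → 16(1+ρ+…+ρ^3); deviate → 31 + 9(ρ+…+ρ^3).
Cooperation is sustained iff (16−9)(ρ+…+ρ^3) ≥ 31−16.
ρ+…+ρ^3 = 2/5·(1−(2/5)^3)/(1−2/5) = 0.6240, and (31−16)/(16−9) = 2.1429.
0.6240 < 2.1429, so cooperation is not sustainable.

Yes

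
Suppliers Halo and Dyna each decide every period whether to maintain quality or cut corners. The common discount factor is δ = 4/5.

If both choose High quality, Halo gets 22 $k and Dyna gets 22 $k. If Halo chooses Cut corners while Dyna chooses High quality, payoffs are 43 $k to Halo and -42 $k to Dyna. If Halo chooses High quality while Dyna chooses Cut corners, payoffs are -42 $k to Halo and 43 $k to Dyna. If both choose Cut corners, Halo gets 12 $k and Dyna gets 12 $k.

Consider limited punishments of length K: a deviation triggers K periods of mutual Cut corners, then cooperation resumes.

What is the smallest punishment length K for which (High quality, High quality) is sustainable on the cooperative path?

4

Need Σ_{k=1}^{K} δ^k ≥ (43−22)/(22−12) = 2.1000 at δ = 4/5.
At K = 3 the sum is 1.9520 < 2.1000; at K = 4 it is 2.3616 ≥ 2.1000.
So the minimum punishment length is K = 4.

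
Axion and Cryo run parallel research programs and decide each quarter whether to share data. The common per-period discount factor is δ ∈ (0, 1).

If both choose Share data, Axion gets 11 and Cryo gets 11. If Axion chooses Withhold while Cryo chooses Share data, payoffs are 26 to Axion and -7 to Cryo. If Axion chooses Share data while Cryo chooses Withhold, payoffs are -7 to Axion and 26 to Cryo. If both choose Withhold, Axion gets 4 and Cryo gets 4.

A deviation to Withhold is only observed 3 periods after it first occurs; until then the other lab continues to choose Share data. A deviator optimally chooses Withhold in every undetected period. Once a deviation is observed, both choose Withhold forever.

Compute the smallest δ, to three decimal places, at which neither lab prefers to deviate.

0.880

The best deviation is to choose Withhold for all 3 undetected periods, earning 26 each, then 4 forever once detected.
Deviation value: 26(1−δ^3)/(1−δ) + 4δ^3/(1−δ); cooperation value: 11/(1−δ).
IC: 11 ≥ 26(1−δ^3) + 4δ^3 = 26 − 22δ^3.
So δ^3 ≥ 15/22, giving δ ≥ (15/22)^(1/3) ≈ 0.880.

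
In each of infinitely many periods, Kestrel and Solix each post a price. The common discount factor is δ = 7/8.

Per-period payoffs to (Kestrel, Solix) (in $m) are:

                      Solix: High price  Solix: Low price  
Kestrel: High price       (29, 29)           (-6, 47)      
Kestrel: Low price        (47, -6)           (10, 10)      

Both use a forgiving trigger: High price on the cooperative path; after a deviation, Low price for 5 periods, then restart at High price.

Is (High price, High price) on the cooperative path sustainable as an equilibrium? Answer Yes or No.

A one-shot deviation gives 47 now, then 10 for 5 periods, then back to 29.
Gain from deviating: (47−29) today; loss: (29−10) in each of the next 5 periods.
No-deviation condition: (29−10)(δ+…+δ^5) ≥ 47−29, i.e. δ+…+δ^5 ≥ 18/19.
At δ = 7/8: δ+…+δ^5 = 3.4096 ≥ 0.9474.
So cooperation is sustainable.

Yes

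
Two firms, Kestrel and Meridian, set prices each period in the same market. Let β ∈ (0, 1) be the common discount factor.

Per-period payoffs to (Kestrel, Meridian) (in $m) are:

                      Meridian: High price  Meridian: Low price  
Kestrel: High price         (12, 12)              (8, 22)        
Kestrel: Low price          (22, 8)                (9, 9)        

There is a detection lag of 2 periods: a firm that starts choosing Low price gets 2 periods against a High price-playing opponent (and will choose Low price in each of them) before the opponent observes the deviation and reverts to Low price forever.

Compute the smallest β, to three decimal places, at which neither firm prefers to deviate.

The best deviation is to choose Low price for all 2 undetected periods, earning 22 each, then 9 forever once detected.
Deviation value: 22(1−β^2)/(1−β) + 9β^2/(1−β); cooperation value: 12/(1−β).
IC: 12 ≥ 22(1−β^2) + 9β^2 = 22 − 13β^2.
So β^2 ≥ 10/13, giving β ≥ (10/13)^(1/2) ≈ 0.877.

0.877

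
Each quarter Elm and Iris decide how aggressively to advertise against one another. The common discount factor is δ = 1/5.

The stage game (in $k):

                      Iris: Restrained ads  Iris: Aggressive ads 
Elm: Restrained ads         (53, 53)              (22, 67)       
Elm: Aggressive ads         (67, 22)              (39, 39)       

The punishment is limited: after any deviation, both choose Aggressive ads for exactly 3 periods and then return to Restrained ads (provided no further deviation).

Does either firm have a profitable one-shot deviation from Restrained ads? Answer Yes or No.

Yes

IC: δ+…+δ^3 ≥ (67−53)/(53−39) = 1.
At δ = 1/5: partial sum = 0.2480 < 1.0000. Cooperation not sustainable.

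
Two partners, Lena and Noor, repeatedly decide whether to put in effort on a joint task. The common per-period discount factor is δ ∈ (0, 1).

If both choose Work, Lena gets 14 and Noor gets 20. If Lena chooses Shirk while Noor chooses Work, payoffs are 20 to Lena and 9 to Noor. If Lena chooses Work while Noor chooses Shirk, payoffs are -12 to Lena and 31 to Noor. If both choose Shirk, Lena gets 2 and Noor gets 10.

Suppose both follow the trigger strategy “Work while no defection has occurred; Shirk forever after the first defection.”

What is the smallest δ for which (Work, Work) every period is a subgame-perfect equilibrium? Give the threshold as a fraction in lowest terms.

For Lena: deviation gain 20−14 = 6, per-period punishment loss 14−2 = 12. IC gives δ ≥ 6/18 = 1/3.
For Noor: gain 11, loss 10 per period, so δ ≥ 11/21.
The tighter constraint is Noor's, so cooperation needs δ ≥ 11/21.

11/21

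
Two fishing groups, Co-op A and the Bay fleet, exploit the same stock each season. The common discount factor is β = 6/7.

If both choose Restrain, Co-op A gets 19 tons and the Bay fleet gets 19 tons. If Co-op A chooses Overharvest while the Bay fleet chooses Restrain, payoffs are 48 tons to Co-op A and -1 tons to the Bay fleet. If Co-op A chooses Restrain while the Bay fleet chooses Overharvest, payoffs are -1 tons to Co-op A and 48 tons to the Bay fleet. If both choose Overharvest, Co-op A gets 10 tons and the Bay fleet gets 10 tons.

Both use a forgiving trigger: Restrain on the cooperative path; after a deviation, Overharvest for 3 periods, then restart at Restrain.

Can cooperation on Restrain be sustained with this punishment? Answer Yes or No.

No

Comparing payoff streams over the 4 periods until play realigns: cooperate → 19(1+β+…+β^3); deviate → 48 + 10(β+…+β^3).
Cooperation is sustained iff (19−10)(β+…+β^3) ≥ 48−19.
β+…+β^3 = 6/7·(1−(6/7)^3)/(1−6/7) = 2.2216, and (48−19)/(19−10) = 3.2222.
2.2216 < 3.2222, so cooperation is not sustainable.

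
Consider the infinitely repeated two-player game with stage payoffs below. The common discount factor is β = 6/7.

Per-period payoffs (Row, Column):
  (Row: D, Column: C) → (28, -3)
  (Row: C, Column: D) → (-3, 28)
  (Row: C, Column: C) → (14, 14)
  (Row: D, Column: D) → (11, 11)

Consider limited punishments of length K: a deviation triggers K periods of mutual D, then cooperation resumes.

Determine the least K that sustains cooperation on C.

10

Need Σ_{k=1}^{K} β^k ≥ (28−14)/(14−11) = 4.6667 at β = 6/7.
At K = 9 the sum is 4.5016 < 4.6667; at K = 10 it is 4.7157 ≥ 4.6667.
So the minimum punishment length is K = 10.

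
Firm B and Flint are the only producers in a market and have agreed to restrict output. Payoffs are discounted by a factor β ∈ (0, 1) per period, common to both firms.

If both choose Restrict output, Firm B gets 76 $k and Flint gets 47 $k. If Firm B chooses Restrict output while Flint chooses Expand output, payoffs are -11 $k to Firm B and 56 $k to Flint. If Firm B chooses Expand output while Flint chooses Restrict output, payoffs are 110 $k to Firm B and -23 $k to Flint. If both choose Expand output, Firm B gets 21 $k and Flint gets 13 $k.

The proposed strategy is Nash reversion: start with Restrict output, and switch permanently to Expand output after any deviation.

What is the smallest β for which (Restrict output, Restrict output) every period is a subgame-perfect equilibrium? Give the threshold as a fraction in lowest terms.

For Firm B: deviation gain 110−76 = 34, per-period punishment loss 76−21 = 55. IC gives β ≥ 34/89.
For Flint: gain 9, loss 34 per period, so β ≥ 9/43.
The tighter constraint is Firm B's, so cooperation needs β ≥ 34/89.

34/89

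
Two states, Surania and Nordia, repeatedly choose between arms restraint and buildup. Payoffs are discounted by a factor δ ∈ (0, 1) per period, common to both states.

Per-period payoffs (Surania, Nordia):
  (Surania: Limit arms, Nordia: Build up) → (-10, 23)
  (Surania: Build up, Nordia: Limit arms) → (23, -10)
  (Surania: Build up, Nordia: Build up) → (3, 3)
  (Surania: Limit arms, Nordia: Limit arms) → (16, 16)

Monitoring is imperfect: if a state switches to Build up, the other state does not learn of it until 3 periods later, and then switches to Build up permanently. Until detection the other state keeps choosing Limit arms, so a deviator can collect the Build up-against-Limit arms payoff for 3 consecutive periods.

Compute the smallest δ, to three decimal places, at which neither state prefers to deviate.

A deviator earns 23 for 3 periods, then 3 forever; cooperating earns 16 forever. Multiplying the IC by (1−δ):
16 ≥ 23(1−δ^3) + 3δ^3, so 20·δ^3 ≥ 7 and δ^3 ≥ 7/20.
δ ≥ (7/20)^(1/3) ≈ 0.705.

0.705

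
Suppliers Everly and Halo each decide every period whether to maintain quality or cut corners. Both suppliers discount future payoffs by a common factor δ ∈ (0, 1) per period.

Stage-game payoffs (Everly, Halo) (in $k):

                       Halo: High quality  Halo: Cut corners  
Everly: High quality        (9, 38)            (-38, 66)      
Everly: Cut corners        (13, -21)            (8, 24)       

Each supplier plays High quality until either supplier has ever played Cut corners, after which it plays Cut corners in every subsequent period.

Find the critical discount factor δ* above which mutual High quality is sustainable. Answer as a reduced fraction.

Everly's threshold: (13−9)/(13−8) = 4/5.
Halo's threshold: (66−38)/(66−24) = 2/3.
4/5 > 2/3, so Everly binds and δ* = 4/5.

4/5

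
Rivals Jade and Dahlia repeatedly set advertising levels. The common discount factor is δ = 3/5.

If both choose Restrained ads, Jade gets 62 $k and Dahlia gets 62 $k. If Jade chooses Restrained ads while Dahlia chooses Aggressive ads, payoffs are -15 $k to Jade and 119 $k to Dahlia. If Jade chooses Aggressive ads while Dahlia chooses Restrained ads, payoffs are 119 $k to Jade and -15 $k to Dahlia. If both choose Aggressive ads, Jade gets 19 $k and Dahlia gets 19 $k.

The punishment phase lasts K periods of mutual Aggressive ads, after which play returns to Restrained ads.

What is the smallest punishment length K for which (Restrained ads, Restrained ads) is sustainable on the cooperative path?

5

IC: δ(1−δ^K)/(1−δ) ≥ (119−62)/(62−19) = 57/43.
With δ = 3/5: need 1 − δ^K ≥ 57/43·(1−3/5)/(3/5), i.e. δ^K ≤ 0.1163.
Since (3/5)^4 = 0.1296 and (3/5)^5 = 0.0778, the smallest such K is 5.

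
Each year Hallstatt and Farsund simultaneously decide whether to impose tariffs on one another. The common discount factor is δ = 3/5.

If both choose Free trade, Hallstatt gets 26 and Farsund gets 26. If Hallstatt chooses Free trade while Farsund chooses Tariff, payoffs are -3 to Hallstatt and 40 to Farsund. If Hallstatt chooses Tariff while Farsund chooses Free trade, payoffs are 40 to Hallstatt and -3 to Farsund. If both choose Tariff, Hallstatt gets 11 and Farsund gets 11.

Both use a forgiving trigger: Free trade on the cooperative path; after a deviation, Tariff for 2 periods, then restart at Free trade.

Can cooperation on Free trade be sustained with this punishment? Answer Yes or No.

A one-shot deviation gives 40 now, then 11 for 2 periods, then back to 26.
Gain from deviating: (40−26) today; loss: (26−11) in each of the next 2 periods.
No-deviation condition: (26−11)(δ+…+δ^2) ≥ 40−26, i.e. δ+…+δ^2 ≥ 14/15.
At δ = 3/5: δ+…+δ^2 = 0.9600 ≥ 0.9333.
So cooperation is sustainable.

Yes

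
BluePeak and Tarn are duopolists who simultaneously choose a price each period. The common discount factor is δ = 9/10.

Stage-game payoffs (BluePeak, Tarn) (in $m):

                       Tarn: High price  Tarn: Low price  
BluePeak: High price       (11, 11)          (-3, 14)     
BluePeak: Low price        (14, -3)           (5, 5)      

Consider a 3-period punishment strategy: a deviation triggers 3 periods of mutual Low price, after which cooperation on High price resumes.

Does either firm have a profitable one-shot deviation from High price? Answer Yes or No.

No

A one-shot deviation gives 14 now, then 5 for 3 periods, then back to 11.
Gain from deviating: (14−11) today; loss: (11−5) in each of the next 3 periods.
No-deviation condition: (11−5)(δ+…+δ^3) ≥ 14−11, i.e. δ+…+δ^3 ≥ 1/2.
At δ = 9/10: δ+…+δ^3 = 2.4390 ≥ 0.5000.
So cooperation is sustainable.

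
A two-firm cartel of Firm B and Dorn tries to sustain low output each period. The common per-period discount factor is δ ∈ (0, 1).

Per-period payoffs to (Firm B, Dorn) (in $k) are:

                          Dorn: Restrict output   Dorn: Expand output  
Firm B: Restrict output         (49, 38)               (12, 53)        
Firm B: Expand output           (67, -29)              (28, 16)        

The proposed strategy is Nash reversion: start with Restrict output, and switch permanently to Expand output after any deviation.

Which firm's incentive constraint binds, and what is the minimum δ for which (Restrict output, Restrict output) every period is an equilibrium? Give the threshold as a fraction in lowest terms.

For Firm B: deviation gain 67−49 = 18, per-period punishment loss 49−28 = 21. IC gives δ ≥ 18/39 = 6/13.
For Dorn: gain 15, loss 22 per period, so δ ≥ 15/37.
The tighter constraint is Firm B's, so cooperation needs δ ≥ 6/13.

Firm B; δ ≥ 6/13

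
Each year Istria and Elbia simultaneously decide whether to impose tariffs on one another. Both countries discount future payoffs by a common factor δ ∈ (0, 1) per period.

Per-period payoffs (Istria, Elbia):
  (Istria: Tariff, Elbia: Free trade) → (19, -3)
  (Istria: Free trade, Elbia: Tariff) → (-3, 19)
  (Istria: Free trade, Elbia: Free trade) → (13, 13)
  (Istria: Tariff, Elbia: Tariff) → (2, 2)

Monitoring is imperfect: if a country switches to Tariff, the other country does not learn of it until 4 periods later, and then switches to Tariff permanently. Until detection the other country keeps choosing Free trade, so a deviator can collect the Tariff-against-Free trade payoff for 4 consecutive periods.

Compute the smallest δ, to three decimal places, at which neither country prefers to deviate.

0.771

A deviator earns 19 for 4 periods, then 2 forever; cooperating earns 13 forever. Multiplying the IC by (1−δ):
13 ≥ 19(1−δ^4) + 2δ^4, so 17·δ^4 ≥ 6 and δ^4 ≥ 6/17.
δ ≥ (6/17)^(1/4) ≈ 0.771.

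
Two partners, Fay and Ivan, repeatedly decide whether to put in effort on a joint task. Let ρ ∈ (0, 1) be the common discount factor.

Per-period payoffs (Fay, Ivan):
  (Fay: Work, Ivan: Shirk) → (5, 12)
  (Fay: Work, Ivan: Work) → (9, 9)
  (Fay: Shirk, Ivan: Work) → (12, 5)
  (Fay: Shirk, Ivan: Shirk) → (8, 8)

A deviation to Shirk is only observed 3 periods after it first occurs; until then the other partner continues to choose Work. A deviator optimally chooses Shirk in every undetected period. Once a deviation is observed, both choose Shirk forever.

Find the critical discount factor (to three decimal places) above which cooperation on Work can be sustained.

Deviating for the 3 undetected periods gains 12−9 = 3 per period over cooperation, then loses 9−8 = 1 per period forever once punishment starts.
Gain: 3(1 + ρ + … + ρ^2); loss: 1·ρ^3/(1−ρ).
No profitable deviation ⇔ 3(1−ρ^3) ≤ 1·ρ^3, i.e. ρ^3 ≥ 3/(3+1) = 3/4.
Hence ρ ≥ (3/4)^(1/3) ≈ 0.909.

0.909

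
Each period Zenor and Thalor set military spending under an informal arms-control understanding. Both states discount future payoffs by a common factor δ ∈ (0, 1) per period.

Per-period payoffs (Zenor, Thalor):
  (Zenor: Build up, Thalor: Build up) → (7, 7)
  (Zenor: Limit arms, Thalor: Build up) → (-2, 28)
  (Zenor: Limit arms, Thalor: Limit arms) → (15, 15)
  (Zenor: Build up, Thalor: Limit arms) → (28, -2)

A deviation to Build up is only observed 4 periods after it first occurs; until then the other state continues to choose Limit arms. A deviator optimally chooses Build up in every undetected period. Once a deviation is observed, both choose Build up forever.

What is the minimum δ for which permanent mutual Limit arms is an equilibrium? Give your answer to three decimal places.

The best deviation is to choose Build up for all 4 undetected periods, earning 28 each, then 7 forever once detected.
Deviation value: 28(1−δ^4)/(1−δ) + 7δ^4/(1−δ); cooperation value: 15/(1−δ).
IC: 15 ≥ 28(1−δ^4) + 7δ^4 = 28 − 21δ^4.
So δ^4 ≥ 13/21, giving δ ≥ (13/21)^(1/4) ≈ 0.887.

0.887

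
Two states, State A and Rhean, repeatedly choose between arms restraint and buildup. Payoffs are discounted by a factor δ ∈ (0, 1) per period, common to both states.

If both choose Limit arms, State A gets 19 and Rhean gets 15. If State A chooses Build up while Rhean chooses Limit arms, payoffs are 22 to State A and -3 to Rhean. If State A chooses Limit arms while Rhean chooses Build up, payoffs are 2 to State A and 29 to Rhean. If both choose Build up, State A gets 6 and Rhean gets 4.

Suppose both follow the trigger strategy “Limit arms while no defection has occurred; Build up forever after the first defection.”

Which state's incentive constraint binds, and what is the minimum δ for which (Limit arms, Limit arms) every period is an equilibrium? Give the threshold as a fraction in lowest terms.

State A's threshold: (22−19)/(22−6) = 3/16.
Rhean's threshold: (29−15)/(29−4) = 14/25.
3/16 < 14/25, so Rhean binds and δ* = 14/25.

Rhean; δ ≥ 14/25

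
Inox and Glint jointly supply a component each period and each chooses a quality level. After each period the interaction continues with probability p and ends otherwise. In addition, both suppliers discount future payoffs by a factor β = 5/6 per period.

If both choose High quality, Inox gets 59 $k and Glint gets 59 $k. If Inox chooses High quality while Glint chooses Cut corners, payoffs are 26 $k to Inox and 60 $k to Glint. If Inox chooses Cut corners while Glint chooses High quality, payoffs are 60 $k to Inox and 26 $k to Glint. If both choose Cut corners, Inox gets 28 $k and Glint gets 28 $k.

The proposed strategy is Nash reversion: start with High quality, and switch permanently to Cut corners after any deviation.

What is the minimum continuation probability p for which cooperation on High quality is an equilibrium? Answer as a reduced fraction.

3/80

Expected continuation weight on next period's payoff is β·p = 5/6·p, which plays the role of the discount factor.
Cooperation requires 5/6·p ≥ (60−59)/(60−28) = 1/32, hence p ≥ 3/80.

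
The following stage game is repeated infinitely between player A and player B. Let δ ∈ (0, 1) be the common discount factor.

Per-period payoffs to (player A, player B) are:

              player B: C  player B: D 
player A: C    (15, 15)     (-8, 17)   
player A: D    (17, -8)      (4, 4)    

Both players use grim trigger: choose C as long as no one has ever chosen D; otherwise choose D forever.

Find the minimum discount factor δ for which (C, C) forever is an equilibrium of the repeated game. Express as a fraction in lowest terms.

One-period gain from deviating is 17 − 15 = 2. The loss is 15 − 4 = 11 in every subsequent period, with present value 11·δ/(1−δ).
Deviation is unprofitable when 11·δ/(1−δ) ≥ 2, i.e. δ/(1−δ) ≥ 2/11.
Equivalently δ ≥ 2/(2+11) = 2/13.

2/13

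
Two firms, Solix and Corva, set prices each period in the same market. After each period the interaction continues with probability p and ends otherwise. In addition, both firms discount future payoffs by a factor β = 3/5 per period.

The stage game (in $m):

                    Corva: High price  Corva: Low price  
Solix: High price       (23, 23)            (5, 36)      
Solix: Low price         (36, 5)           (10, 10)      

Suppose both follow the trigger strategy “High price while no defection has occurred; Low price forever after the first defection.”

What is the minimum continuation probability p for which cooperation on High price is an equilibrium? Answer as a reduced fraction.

Expected continuation weight on next period's payoff is β·p = 3/5·p, which plays the role of the discount factor.
Cooperation requires 3/5·p ≥ (36−23)/(36−10) = 1/2, hence p ≥ 5/6.

5/6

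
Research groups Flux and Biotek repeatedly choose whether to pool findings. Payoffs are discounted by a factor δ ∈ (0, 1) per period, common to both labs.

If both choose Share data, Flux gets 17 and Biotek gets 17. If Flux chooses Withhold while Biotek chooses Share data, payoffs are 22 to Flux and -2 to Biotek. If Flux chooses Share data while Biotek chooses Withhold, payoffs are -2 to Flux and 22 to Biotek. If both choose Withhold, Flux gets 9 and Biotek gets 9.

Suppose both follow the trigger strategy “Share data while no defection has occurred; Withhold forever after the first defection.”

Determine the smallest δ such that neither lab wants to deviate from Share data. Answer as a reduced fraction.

5/13

Under grim trigger the critical discount factor is (T−C)/(T−P) with T = 22, C = 17, P = 9.
δ* = (22−17)/(22−9) = 5/13.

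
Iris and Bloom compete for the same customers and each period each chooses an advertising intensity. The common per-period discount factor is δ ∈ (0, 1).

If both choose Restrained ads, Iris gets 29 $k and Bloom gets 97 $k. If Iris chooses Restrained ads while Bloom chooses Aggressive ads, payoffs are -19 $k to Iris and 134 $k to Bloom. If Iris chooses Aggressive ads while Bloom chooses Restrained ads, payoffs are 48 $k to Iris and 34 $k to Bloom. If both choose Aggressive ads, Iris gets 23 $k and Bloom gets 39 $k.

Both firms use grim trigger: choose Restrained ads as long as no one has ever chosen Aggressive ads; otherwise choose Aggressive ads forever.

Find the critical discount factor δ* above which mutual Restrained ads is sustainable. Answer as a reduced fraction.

For Iris: deviation gain 48−29 = 19, per-period punishment loss 29−23 = 6. IC gives δ ≥ 19/25.
For Bloom: gain 37, loss 58 per period, so δ ≥ 37/95.
The tighter constraint is Iris's, so cooperation needs δ ≥ 19/25.

19/25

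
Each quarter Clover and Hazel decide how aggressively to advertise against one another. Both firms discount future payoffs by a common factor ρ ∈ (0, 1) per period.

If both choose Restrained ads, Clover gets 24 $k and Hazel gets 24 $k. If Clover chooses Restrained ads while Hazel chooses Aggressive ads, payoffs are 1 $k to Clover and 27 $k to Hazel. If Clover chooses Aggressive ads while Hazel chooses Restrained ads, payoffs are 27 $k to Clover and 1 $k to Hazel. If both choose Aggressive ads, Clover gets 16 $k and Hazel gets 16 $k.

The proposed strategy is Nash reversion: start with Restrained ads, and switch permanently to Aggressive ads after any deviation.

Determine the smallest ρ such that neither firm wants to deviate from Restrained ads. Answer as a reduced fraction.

One-period gain from deviating is 27 − 24 = 3. The loss is 24 − 16 = 8 in every subsequent period, with present value 8·ρ/(1−ρ).
Deviation is unprofitable when 8·ρ/(1−ρ) ≥ 3, i.e. ρ/(1−ρ) ≥ 3/8.
Equivalently ρ ≥ 3/(3+8) = 3/11.

3/11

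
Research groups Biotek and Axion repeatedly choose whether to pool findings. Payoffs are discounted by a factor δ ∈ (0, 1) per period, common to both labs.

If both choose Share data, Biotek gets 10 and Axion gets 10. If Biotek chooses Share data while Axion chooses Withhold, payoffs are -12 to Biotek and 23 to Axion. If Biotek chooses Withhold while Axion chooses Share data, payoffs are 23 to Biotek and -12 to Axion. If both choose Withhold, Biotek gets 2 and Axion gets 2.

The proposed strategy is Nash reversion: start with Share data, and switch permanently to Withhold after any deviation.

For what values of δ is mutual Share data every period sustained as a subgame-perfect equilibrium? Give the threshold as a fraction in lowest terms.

13/21

Under grim trigger the critical discount factor is (T−C)/(T−P) with T = 23, C = 10, P = 2.
δ* = (23−10)/(23−2) = 13/21.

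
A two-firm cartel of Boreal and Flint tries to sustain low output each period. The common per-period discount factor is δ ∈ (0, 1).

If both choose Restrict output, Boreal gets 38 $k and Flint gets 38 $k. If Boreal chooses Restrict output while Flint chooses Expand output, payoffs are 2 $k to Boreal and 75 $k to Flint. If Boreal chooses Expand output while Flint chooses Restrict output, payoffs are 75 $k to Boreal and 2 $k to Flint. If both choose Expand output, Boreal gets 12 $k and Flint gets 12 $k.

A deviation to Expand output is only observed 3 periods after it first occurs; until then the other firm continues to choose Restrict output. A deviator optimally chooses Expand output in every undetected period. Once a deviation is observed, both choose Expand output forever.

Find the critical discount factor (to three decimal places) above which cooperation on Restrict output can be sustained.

A deviator earns 75 for 3 periods, then 12 forever; cooperating earns 38 forever. Multiplying the IC by (1−δ):
38 ≥ 75(1−δ^3) + 12δ^3, so 63·δ^3 ≥ 37 and δ^3 ≥ 37/63.
δ ≥ (37/63)^(1/3) ≈ 0.837.

0.837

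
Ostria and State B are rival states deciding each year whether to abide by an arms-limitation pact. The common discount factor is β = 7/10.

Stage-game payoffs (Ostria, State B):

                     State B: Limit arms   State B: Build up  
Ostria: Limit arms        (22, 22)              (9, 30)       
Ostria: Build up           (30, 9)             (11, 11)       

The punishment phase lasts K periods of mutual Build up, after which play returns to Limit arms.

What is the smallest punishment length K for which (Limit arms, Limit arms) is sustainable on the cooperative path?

2

Need Σ_{k=1}^{K} β^k ≥ (30−22)/(22−11) = 0.7273 at β = 7/10.
At K = 1 the sum is 0.7000 < 0.7273; at K = 2 it is 1.1900 ≥ 0.7273.
So the minimum punishment length is K = 2.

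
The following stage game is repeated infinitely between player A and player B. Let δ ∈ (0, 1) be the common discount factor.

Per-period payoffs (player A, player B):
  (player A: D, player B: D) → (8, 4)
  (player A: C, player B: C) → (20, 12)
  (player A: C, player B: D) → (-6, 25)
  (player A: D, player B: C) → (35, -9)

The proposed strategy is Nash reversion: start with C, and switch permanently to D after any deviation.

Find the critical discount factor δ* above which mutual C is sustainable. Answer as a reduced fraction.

For player A: deviation gain 35−20 = 15, per-period punishment loss 20−8 = 12. IC gives δ ≥ 15/27 = 5/9.
For player B: gain 13, loss 8 per period, so δ ≥ 13/21.
The tighter constraint is player B's, so cooperation needs δ ≥ 13/21.

13/21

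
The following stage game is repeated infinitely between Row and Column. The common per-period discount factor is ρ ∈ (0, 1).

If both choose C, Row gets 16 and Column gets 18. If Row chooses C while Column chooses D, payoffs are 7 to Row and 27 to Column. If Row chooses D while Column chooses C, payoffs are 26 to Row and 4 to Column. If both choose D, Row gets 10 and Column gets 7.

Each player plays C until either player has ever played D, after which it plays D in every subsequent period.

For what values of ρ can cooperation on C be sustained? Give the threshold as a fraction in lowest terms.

For Row: deviation gain 26−16 = 10, per-period punishment loss 16−10 = 6. IC gives ρ ≥ 10/16 = 5/8.
For Column: gain 9, loss 11 per period, so ρ ≥ 9/20.
The tighter constraint is Row's, so cooperation needs ρ ≥ 5/8.

5/8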